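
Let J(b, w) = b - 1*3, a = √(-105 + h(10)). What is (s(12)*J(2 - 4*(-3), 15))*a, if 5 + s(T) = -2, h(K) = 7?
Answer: -539*I*√2 ≈ -762.26*I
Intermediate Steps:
a = 7*I*√2 (a = √(-105 + 7) = √(-98) = 7*I*√2 ≈ 9.8995*I)
J(b, w) = -3 + b (J(b, w) = b - 3 = -3 + b)
s(T) = -7 (s(T) = -5 - 2 = -7)
(s(12)*J(2 - 4*(-3), 15))*a = (-7*(-3 + (2 - 4*(-3))))*(7*I*√2) = (-7*(-3 + (2 + 12)))*(7*I*√2) = (-7*(-3 + 14))*(7*I*√2) = (-7*11)*(7*I*√2) = -539*I*√2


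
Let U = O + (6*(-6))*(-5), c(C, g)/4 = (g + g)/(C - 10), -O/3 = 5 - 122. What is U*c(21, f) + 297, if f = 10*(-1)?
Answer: -39213/11 ≈ -3564.8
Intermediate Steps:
f = -10
O = 351 (O = -3*(5 - 122) = -3*(-117) = 351)
c(C, g) = 8*g/(-10 + C) (c(C, g) = 4*((g + g)/(C - 10)) = 4*((2*g)/(-10 + C)) = 4*(2*g/(-10 + C)) = 8*g/(-10 + C))
U = 531 (U = 351 + (6*(-6))*(-5) = 351 - 36*(-5) = 351 + 180 = 531)
U*c(21, f) + 297 = 531*(8*(-10)/(-10 + 21)) + 297 = 531*(8*(-10)/11) + 297 = 531*(8*(-10)*(1/11)) + 297 = 531*(-80/11) + 297 = -42480/11 + 297 = -39213/11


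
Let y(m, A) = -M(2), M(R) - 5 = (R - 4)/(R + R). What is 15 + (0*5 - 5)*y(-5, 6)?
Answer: 75/2 ≈ 37.500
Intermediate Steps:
M(R) = 5 + (-4 + R)/(2*R) (M(R) = 5 + (R - 4)/(R + R) = 5 + (-4 + R)/((2*R)) = 5 + (-4 + R)*(1/(2*R)) = 5 + (-4 + R)/(2*R))
y(m, A) = -9/2 (y(m, A) = -(11/2 - 2/2) = -(11/2 - 2*½) = -(11/2 - 1) = -1*9/2 = -9/2)
15 + (0*5 - 5)*y(-5, 6) = 15 + (0*5 - 5)*(-9/2) = 15 + (0 - 5)*(-9/2) = 15 - 5*(-9/2) = 15 + 45/2 = 75/2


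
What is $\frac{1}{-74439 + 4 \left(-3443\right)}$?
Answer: $- \frac{1}{88211} \approx -1.1336 \cdot 10^{-5}$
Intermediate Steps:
$\frac{1}{-74439 + 4 \left(-3443\right)} = \frac{1}{-74439 - 13772} = \frac{1}{-88211} = - \frac{1}{88211}$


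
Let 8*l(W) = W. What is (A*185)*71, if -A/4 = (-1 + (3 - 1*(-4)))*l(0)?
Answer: 0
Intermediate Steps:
l(W) = W/8
A = 0 (A = -4*(-1 + (3 - 1*(-4)))*(1/8)*0 = -4*(-1 + (3 + 4))*0 = -4*(-1 + 7)*0 = -24*0 = -4*0 = 0)
(A*185)*71 = (0*185)*71 = 0*71 = 0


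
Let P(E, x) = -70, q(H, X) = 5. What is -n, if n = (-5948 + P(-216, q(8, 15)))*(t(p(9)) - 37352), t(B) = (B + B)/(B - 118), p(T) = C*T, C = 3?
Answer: -20455699548/91 ≈ -2.2479e+8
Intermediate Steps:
p(T) = 3*T
t(B) = 2*B/(-118 + B) (t(B) = (2*B)/(-118 + B) = 2*B/(-118 + B))
n = 20455699548/91 (n = (-5948 - 70)*(2*(3*9)/(-118 + 3*9) - 37352) = -6018*(2*27/(-118 + 27) - 37352) = -6018*(2*27/(-91) - 37352) = -6018*(2*27*(-1/91) - 37352) = -6018*(-54/91 - 37352) = -6018*(-3399086/91) = 20455699548/91 ≈ 2.2479e+8)
-n = -1*20455699548/91 = -20455699548/91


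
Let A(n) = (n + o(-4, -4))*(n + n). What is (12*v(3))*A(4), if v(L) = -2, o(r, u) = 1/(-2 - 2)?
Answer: -720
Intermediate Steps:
o(r, u) = -1/4 (o(r, u) = 1/(-4) = -1/4)
A(n) = 2*n*(-1/4 + n) (A(n) = (n - 1/4)*(n + n) = (-1/4 + n)*(2*n) = 2*n*(-1/4 + n))
(12*v(3))*A(4) = (12*(-2))*((1/2)*4*(-1 + 4*4)) = -12*4*(-1 + 16) = -12*4*15 = -24*30 = -720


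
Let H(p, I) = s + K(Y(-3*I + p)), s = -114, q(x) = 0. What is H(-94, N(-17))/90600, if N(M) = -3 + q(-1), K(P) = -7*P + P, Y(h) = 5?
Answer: -6/3775 ≈ -0.0015894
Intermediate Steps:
K(P) = -6*P
N(M) = -3 (N(M) = -3 + 0 = -3)
H(p, I) = -144 (H(p, I) = -114 - 6*5 = -114 - 30 = -144)
H(-94, N(-17))/90600 = -144/90600 = -144*1/90600 = -6/3775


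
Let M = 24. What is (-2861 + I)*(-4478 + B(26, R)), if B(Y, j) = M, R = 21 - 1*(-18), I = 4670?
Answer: -8057286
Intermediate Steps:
R = 39 (R = 21 + 18 = 39)
B(Y, j) = 24
(-2861 + I)*(-4478 + B(26, R)) = (-2861 + 4670)*(-4478 + 24) = 1809*(-4454) = -8057286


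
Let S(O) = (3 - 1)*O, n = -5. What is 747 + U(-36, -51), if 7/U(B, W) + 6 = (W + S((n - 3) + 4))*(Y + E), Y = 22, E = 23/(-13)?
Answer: 11649374/15595 ≈ 746.99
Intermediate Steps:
E = -23/13 (E = 23*(-1/13) = -23/13 ≈ -1.7692)
S(O) = 2*O
U(B, W) = 7/(-2182/13 + 263*W/13) (U(B, W) = 7/(-6 + (W + 2*((-5 - 3) + 4))*(22 - 23/13)) = 7/(-6 + (W + 2*(-8 + 4))*(263/13)) = 7/(-6 + (W + 2*(-4))*(263/13)) = 7/(-6 + (W - 8)*(263/13)) = 7/(-6 + (-8 + W)*(263/13)) = 7/(-6 + (-2104/13 + 263*W/13)) = 7/(-2182/13 + 263*W/13))
747 + U(-36, -51) = 747 + 91/(-2182 + 263*(-51)) = 747 + 91/(-2182 - 13413) = 747 + 91/(-15595) = 747 + 91*(-1/15595) = 747 - 91/15595 = 11649374/15595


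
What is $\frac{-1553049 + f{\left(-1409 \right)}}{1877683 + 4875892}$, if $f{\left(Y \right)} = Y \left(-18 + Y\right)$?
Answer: $\frac{457594}{6753575} \approx 0.067756$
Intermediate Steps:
$\frac{-1553049 + f{\left(-1409 \right)}}{1877683 + 4875892} = \frac{-1553049 - 1409 \left(-18 - 1409\right)}{1877683 + 4875892} = \frac{-1553049 - -2010643}{6753575} = \left(-1553049 + 2010643\right) \frac{1}{6753575} = 457594 \cdot \frac{1}{6753575} = \frac{457594}{6753575}$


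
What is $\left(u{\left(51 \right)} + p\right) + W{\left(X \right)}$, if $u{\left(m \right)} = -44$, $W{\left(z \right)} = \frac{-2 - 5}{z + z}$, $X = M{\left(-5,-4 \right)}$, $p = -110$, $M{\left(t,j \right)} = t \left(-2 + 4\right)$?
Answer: $- \frac{3073}{20} \approx -153.65$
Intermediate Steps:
$M{\left(t,j \right)} = 2 t$ ($M{\left(t,j \right)} = t 2 = 2 t$)
$X = -10$ ($X = 2 \left(-5\right) = -10$)
$W{\left(z \right)} = - \frac{7}{2 z}$
$\left(u{\left(51 \right)} + p\right) + W{\left(X \right)} = \left(-44 - 110\right) - \frac{7}{2 \left(-10\right)} = -154 - - \frac{7}{20} = -154 + \frac{7}{20} = - \frac{3073}{20}$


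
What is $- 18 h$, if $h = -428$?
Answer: $7704$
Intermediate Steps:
$- 18 h = \left(-18\right) \left(-428\right) = 7704$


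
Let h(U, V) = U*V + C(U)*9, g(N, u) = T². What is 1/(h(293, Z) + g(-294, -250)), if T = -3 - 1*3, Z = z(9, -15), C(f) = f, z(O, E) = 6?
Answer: 1/4431 ≈ 0.00022568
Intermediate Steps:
Z = 6
T = -6 (T = -3 - 3 = -6)
g(N, u) = 36 (g(N, u) = (-6)² = 36)
h(U, V) = 9*U + U*V (h(U, V) = U*V + U*9 = U*V + 9*U = 9*U + U*V)
1/(h(293, Z) + g(-294, -250)) = 1/(293*(9 + 6) + 36) = 1/(293*15 + 36) = 1/(4395 + 36) = 1/4431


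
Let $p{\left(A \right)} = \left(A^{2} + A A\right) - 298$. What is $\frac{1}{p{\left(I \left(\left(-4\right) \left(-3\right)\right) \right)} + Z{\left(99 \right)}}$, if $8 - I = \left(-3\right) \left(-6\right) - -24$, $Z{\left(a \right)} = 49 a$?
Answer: $\frac{1}{337481} \approx 2.9631 \cdot 10^{-6}$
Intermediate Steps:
$I = -34$ ($I = 8 - \left(\left(-3\right) \left(-6\right) - -24\right) = 8 - \left(18 + 24\right) = 8 - 42 = -34$)
$p{\left(A \right)} = -298 + 2 A^{2}$ ($p{\left(A \right)} = \left(A^{2} + A^{2}\right) - 298 = 2 A^{2} - 298 = -298 + 2 A^{2}$)
$\frac{1}{p{\left(I \left(\left(-4\right) \left(-3\right)\right) \right)} + Z{\left(99 \right)}} = \frac{1}{\left(-298 + 2 \left(- 34 \left(\left(-4\right) \left(-3\right)\right)\right)^{2}\right) + 49 \cdot 99} = \frac{1}{\left(-298 + 2 \left(\left(-34\right) 12\right)^{2}\right) + 4851} = \frac{1}{\left(-298 + 2 \left(-408\right)^{2}\right) + 4851} = \frac{1}{\left(-298 + 2 \cdot 166464\right) + 4851} = \frac{1}{\left(-298 + 332928\right) + 4851} = \frac{1}{332630 + 4851} = \frac{1}{337481}$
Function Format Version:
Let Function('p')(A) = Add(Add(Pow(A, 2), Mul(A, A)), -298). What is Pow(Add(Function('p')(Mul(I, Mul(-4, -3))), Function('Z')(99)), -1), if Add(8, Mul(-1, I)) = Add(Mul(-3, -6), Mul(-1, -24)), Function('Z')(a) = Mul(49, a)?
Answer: Rational(1, 337481) ≈ 2.9631e-6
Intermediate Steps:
I = -34 (I = Add(8, Mul(-1, Add(Mul(-3, -6), Mul(-1, -24)))) = Add(8, Mul(-1, Add(18, 24))) = Add(8, Mul(-1, 42)) = Add(8, -42) = -34)
Function('p')(A) = Add(-298, Mul(2, Pow(A, 2))) (Function('p')(A) = Add(Add(Pow(A, 2), Pow(A, 2)), -298) = Add(Mul(2, Pow(A, 2)), -298) = Add(-298, Mul(2, Pow(A, 2))))
Pow(Add(Function('p')(Mul(I, Mul(-4, -3))), Function('Z')(99)), -1) = Pow(Add(Add(-298, Mul(2, Pow(Mul(-34, Mul(-4, -3)), 2))), Mul(49, 99)), -1) = Pow(Add(Add(-298, Mul(2, Pow(Mul(-34, 12), 2))), 4851), -1) = Pow(Add(Add(-298, Mul(2, Pow(-408, 2))), 4851), -1) = Pow(Add(Add(-298, Mul(2, 166464)), 4851), -1) = Pow(Add(Add(-298, 332928), 4851), -1) = Pow(Add(332630, 4851), -1) = Pow(337481, -1) = Rational(1, 337481)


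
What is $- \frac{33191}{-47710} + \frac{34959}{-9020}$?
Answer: $- \frac{136851107}{43034420} \approx -3.18$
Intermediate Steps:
$- \frac{33191}{-47710} + \frac{34959}{-9020} = \left(-33191\right) \left(- \frac{1}{47710}\right) + 34959 \left(- \frac{1}{9020}\right) = \frac{33191}{47710} - \frac{34959}{9020} = - \frac{136851107}{43034420}$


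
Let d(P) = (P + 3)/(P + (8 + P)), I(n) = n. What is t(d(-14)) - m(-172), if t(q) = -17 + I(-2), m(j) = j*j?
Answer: -29603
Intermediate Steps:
m(j) = j²
d(P) = (3 + P)/(8 + 2*P)
t(q) = -19 (t(q) = -17 - 2 = -19)
t(d(-14)) - m(-172) = -19 - 1*(-172)² = -19 - 1*29584 = -19 - 29584 = -29603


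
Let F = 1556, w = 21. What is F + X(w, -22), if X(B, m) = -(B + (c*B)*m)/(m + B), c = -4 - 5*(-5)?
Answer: -8125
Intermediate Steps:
c = 21 (c = -4 + 25 = 21)
X(B, m) = -(B + 21*B*m)/(B + m) (X(B, m) = -(B + (21*B)*m)/(m + B) = -(B + 21*B*m)/(B + m))
F + X(w, -22) = 1556 - 1*21*(1 + 21*(-22))/(21 - 22) = 1556 - 1*21*(1 - 462)/(-1) = 1556 - 1*21*(-1)*(-461) = 1556 - 9681 = -8125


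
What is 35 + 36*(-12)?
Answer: -397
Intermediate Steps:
35 + 36*(-12) = 35 - 432 = -397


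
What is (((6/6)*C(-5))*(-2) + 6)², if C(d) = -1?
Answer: 64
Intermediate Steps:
(((6/6)*C(-5))*(-2) + 6)² = (((6/6)*(-1))*(-2) + 6)² = (((6*(⅙))*(-1))*(-2) + 6)² = ((1*(-1))*(-2) + 6)² = (-1*(-2) + 6)² = (2 + 6)² = 8² = 64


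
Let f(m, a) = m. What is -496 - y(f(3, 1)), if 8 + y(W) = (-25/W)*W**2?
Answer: -413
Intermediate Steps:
y(W) = -8 - 25*W (y(W) = -8 + (-25/W)*W**2 = -8 - 25*W)
-496 - y(f(3, 1)) = -496 - (-8 - 25*3) = -496 - (-8 - 75) = -496 - 1*(-83) = -496 + 83 = -413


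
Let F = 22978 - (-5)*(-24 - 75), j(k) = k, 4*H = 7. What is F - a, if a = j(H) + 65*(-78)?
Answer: 110205/4 ≈ 27551.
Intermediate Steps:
H = 7/4 (H = (¼)*7 = 7/4 ≈ 1.7500)
F = 22483 (F = 22978 - (-5)*(-99) = 22978 - 1*495 = 22978 - 495 = 22483)
a = -20273/4 (a = 7/4 + 65*(-78) = 7/4 - 5070 = -20273/4 ≈ -5068.3)
F - a = 22483 - 1*(-20273/4) = 22483 + 20273/4 = 110205/4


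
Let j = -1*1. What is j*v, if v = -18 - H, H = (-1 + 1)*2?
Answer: 18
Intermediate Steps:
H = 0 (H = 0*2 = 0)
j = -1
v = -18 (v = -18 - 1*0 = -18 + 0 = -18)
j*v = -1*(-18) = 18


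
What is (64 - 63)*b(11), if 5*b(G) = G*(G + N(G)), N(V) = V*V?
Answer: 1452/5 ≈ 290.40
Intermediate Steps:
N(V) = V**2
b(G) = G*(G + G**2)/5 (b(G) = (G*(G + G**2))/5 = G*(G + G**2)/5)
(64 - 63)*b(11) = (64 - 63)*((1/5)*11**2*(1 + 11)) = 1*((1/5)*121*12) = 1*(1452/5) = 1452/5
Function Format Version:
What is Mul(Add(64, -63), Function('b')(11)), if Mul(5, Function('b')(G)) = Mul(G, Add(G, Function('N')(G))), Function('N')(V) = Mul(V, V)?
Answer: Rational(1452, 5) ≈ 290.40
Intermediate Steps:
Function('N')(V) = Pow(V, 2)
Function('b')(G) = Mul(Rational(1, 5), G, Add(G, Pow(G, 2))) (Function('b')(G) = Mul(Rational(1, 5), Mul(G, Add(G, Pow(G, 2)))) = Mul(Rational(1, 5), G, Add(G, Pow(G, 2))))
Mul(Add(64, -63), Function('b')(11)) = Mul(Add(64, -63), Mul(Rational(1, 5), Pow(11, 2), Add(1, 11))) = Mul(1, Mul(Rational(1, 5), 121, 12)) = Mul(1, Rational(1452, 5)) = Rational(1452, 5)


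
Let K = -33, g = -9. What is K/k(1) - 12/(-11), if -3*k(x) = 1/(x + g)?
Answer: -8700/11 ≈ -790.91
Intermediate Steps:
k(x) = -1/(3*(-9 + x)) (k(x) = -1/(3*(x - 9)) = -1/(3*(-9 + x)))
K/k(1) - 12/(-11) = -33/((-1/(-27 + 3*1))) - 12/(-11) = -33/((-1/(-27 + 3))) - 12*(-1/11) = -33/((-1/(-24))) + 12/11 = -33/((-1*(-1/24))) + 12/11 = -33/1/24 + 12/11 = -33*24 + 12/11 = -792 + 12/11 = -8700/11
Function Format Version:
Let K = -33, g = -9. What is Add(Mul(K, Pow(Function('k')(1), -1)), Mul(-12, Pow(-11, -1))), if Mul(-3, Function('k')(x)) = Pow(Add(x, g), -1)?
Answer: Rational(-8700, 11) ≈ -790.91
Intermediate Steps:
Function('k')(x) = Mul(Rational(-1, 3), Pow(Add(-9, x), -1)) (Function('k')(x) = Mul(Rational(-1, 3), Pow(Add(x, -9), -1)) = Mul(Rational(-1, 3), Pow(Add(-9, x), -1)))
Add(Mul(K, Pow(Function('k')(1), -1)), Mul(-12, Pow(-11, -1))) = Add(Mul(-33, Pow(Mul(-1, Pow(Add(-27, Mul(3, 1)), -1)), -1)), Mul(-12, Pow(-11, -1))) = Add(Mul(-33, Pow(Mul(-1, Pow(Add(-27, 3), -1)), -1)), Mul(-12, Rational(-1, 11))) = Add(Mul(-33, Pow(Mul(-1, Pow(-24, -1)), -1)), Rational(12, 11)) = Add(Mul(-33, Pow(Mul(-1, Rational(-1, 24)), -1)), Rational(12, 11)) = Add(Mul(-33, Pow(Rational(1, 24), -1)), Rational(12, 11)) = Add(Mul(-33, 24), Rational(12, 11)) = Add(-792, Rational(12, 11)) = Rational(-8700, 11)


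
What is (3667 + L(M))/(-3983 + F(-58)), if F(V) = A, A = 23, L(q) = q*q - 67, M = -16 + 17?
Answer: -3601/3960 ≈ -0.90934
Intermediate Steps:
M = 1
L(q) = -67 + q² (L(q) = q² - 67 = -67 + q²)
F(V) = 23
(3667 + L(M))/(-3983 + F(-58)) = (3667 + (-67 + 1²))/(-3983 + 23) = (3667 + (-67 + 1))/(-3960) = (3667 - 66)*(-1/3960) = 3601*(-1/3960) = -3601/3960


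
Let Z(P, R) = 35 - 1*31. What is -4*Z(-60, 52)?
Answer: -16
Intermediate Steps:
Z(P, R) = 4 (Z(P, R) = 35 - 31 = 4)
-4*Z(-60, 52) = -4*4 = -16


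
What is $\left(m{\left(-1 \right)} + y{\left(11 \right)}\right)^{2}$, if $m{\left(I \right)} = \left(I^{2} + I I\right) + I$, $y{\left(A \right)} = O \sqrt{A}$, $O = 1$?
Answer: $\left(1 + \sqrt{11}\right)^{2} \approx 18.633$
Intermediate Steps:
$y{\left(A \right)} = \sqrt{A}$ ($y{\left(A \right)} = 1 \sqrt{A} = \sqrt{A}$)
$m{\left(I \right)} = I + 2 I^{2}$ ($m{\left(I \right)} = \left(I^{2} + I^{2}\right) + I = 2 I^{2} + I = I + 2 I^{2}$)
$\left(m{\left(-1 \right)} + y{\left(11 \right)}\right)^{2} = \left(- (1 + 2 \left(-1\right)) + \sqrt{11}\right)^{2} = \left(- (1 - 2) + \sqrt{11}\right)^{2} = \left(\left(-1\right) \left(-1\right) + \sqrt{11}\right)^{2} = \left(1 + \sqrt{11}\right)^{2}$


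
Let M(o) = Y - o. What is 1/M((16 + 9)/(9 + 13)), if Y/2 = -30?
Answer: -22/1345 ≈ -0.016357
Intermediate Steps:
Y = -60 (Y = 2*(-30) = -60)
M(o) = -60 - o
1/M((16 + 9)/(9 + 13)) = 1/(-60 - (16 + 9)/(9 + 13)) = 1/(-60 - 25/22) = 1/(-1345/22) = -22/1345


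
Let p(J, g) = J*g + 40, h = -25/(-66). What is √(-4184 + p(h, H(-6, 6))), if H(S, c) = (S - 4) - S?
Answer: I*√4514466/33 ≈ 64.386*I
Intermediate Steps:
h = 25/66 (h = -25*(-1/66) = 25/66 ≈ 0.37879)
H(S, c) = -4 (H(S, c) = (-4 + S) - S = -4)
p(J, g) = 40 + J*g
√(-4184 + p(h, H(-6, 6))) = √(-4184 + (40 + (25/66)*(-4))) = √(-4184 + (40 - 50/33)) = √(-4184 + 1270/33) = √(-136802/33) = I*√4514466/33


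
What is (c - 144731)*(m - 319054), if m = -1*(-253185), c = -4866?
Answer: 9853804793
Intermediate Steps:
m = 253185
(c - 144731)*(m - 319054) = (-4866 - 144731)*(253185 - 319054) = -149597*(-65869) = 9853804793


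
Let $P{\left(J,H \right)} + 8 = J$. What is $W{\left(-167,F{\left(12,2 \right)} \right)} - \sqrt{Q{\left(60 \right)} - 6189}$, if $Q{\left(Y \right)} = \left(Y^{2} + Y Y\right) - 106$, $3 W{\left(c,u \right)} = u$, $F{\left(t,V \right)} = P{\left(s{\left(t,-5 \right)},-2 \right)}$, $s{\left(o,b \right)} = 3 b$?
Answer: $- \frac{23}{3} - \sqrt{905} \approx -37.75$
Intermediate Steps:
$P{\left(J,H \right)} = -8 + J$
$F{\left(t,V \right)} = -23$ ($F{\left(t,V \right)} = -8 + 3 \left(-5\right) = -8 - 15 = -23$)
$W{\left(c,u \right)} = \frac{u}{3}$
$Q{\left(Y \right)} = -106 + 2 Y^{2}$ ($Q{\left(Y \right)} = \left(Y^{2} + Y^{2}\right) - 106 = 2 Y^{2} - 106 = -106 + 2 Y^{2}$)
$W{\left(-167,F{\left(12,2 \right)} \right)} - \sqrt{Q{\left(60 \right)} - 6189} = \frac{1}{3} \left(-23\right) - \sqrt{\left(-106 + 2 \cdot 60^{2}\right) - 6189} = - \frac{23}{3} - \sqrt{\left(-106 + 2 \cdot 3600\right) - 6189} = - \frac{23}{3} - \sqrt{\left(-106 + 7200\right) - 6189} = - \frac{23}{3} - \sqrt{7094 - 6189} = - \frac{23}{3} - \sqrt{905}$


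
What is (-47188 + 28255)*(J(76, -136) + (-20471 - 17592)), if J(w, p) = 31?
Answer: 720059856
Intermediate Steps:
(-47188 + 28255)*(J(76, -136) + (-20471 - 17592)) = (-47188 + 28255)*(31 + (-20471 - 17592)) = -18933*(31 - 38063) = -18933*(-38032) = 720059856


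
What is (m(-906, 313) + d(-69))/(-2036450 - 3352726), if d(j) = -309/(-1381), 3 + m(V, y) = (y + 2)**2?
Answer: -45675297/2480817352 ≈ -0.018411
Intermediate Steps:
m(V, y) = -3 + (2 + y)**2 (m(V, y) = -3 + (y + 2)**2 = -3 + (2 + y)**2)
d(j) = 309/1381 (d(j) = -309*(-1/1381) = 309/1381)
(m(-906, 313) + d(-69))/(-2036450 - 3352726) = ((-3 + (2 + 313)**2) + 309/1381)/(-2036450 - 3352726) = ((-3 + 315**2) + 309/1381)/(-5389176) = ((-3 + 99225) + 309/1381)*(-1/5389176) = (99222 + 309/1381)*(-1/5389176) = (137025891/1381)*(-1/5389176) = -45675297/2480817352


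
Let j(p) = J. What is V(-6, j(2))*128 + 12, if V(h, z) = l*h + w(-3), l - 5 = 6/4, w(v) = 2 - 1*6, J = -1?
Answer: -5492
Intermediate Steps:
w(v) = -4 (w(v) = 2 - 6 = -4)
j(p) = -1
l = 13/2 (l = 5 + 6/4 = 5 + 6*(1/4) = 5 + 3/2 = 13/2 ≈ 6.5000)
V(h, z) = -4 + 13*h/2 (V(h, z) = 13*h/2 - 4 = -4 + 13*h/2)
V(-6, j(2))*128 + 12 = (-4 + (13/2)*(-6))*128 + 12 = (-4 - 39)*128 + 12 = -43*128 + 12 = -5504 + 12 = -5492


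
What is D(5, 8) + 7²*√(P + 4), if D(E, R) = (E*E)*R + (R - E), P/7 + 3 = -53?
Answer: 203 + 98*I*√97 ≈ 203.0 + 965.19*I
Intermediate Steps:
P = -392 (P = -21 + 7*(-53) = -21 - 371 = -392)
D(E, R) = R - E + R*E² (D(E, R) = E²*R + (R - E) = R*E² + (R - E) = R - E + R*E²)
D(5, 8) + 7²*√(P + 4) = (8 - 1*5 + 8*5²) + 7²*√(-392 + 4) = (8 - 5 + 8*25) + 49*√(-388) = (8 - 5 + 200) + 49*(2*I*√97) = 203 + 98*I*√97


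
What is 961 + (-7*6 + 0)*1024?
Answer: -42047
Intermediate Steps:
961 + (-7*6 + 0)*1024 = 961 + (-42 + 0)*1024 = 961 - 42*1024 = 961 - 43008 = -42047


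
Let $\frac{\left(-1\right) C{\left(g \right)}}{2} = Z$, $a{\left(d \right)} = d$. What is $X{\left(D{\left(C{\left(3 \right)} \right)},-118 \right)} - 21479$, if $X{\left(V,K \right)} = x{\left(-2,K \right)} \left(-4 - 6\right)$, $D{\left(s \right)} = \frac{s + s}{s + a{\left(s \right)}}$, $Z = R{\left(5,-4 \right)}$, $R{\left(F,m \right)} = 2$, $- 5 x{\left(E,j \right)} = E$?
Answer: $-21483$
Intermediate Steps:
$x{\left(E,j \right)} = - \frac{E}{5}$
$Z = 2$
$C{\left(g \right)} = -4$ ($C{\left(g \right)} = \left(-2\right) 2 = -4$)
$D{\left(s \right)} = 1$ ($D{\left(s \right)} = \frac{s + s}{s + s} = \frac{2 s}{2 s} = 2 s \frac{1}{2 s} = 1$)
$X{\left(V,K \right)} = -4$ ($X{\left(V,K \right)} = \left(- \frac{1}{5}\right) \left(-2\right) \left(-4 - 6\right) = \frac{2}{5} \left(-10\right) = -4$)
$X{\left(D{\left(C{\left(3 \right)} \right)},-118 \right)} - 21479 = -4 - 21479 = -21483$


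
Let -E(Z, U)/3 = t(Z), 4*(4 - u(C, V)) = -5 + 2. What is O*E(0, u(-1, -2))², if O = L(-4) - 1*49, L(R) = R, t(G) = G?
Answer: 0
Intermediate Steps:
u(C, V) = 19/4 (u(C, V) = 4 - (-5 + 2)/4 = 4 - ¼*(-3) = 4 + ¾ = 19/4)
O = -53 (O = -4 - 1*49 = -4 - 49 = -53)
E(Z, U) = -3*Z
O*E(0, u(-1, -2))² = -53*(-3*0)² = -53*0² = -53*0 = 0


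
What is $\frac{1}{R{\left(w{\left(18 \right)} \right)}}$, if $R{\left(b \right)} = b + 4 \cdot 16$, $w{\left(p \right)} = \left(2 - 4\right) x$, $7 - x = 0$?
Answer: $\frac{1}{50} \approx 0.02$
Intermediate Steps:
$x = 7$ ($x = 7 - 0 = 7 + 0 = 7$)
$w{\left(p \right)} = -14$ ($w{\left(p \right)} = \left(2 - 4\right) 7 = \left(-2\right) 7 = -14$)
$R{\left(b \right)} = 64 + b$ ($R{\left(b \right)} = b + 64 = 64 + b$)
$\frac{1}{R{\left(w{\left(18 \right)} \right)}} = \frac{1}{64 - 14} = \frac{1}{50}$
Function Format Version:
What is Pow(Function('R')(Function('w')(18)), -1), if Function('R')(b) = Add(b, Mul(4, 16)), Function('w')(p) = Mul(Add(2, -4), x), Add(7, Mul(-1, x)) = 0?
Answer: Rational(1, 50) ≈ 0.020000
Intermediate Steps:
x = 7 (x = Add(7, Mul(-1, 0)) = Add(7, 0) = 7)
Function('w')(p) = -14 (Function('w')(p) = Mul(Add(2, -4), 7) = Mul(-2, 7) = -14)
Function('R')(b) = Add(64, b) (Function('R')(b) = Add(b, 64) = Add(64, b))
Pow(Function('R')(Function('w')(18)), -1) = Pow(Add(64, -14), -1) = Pow(50, -1) = Rational(1, 50)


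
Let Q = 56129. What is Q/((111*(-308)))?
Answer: -1517/924 ≈ -1.6418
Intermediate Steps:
Q/((111*(-308))) = 56129/((111*(-308))) = 56129/(-34188) = 56129*(-1/34188) = -1517/924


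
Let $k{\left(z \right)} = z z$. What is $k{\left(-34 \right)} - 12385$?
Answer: $-11229$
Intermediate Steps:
$k{\left(z \right)} = z^{2}$
$k{\left(-34 \right)} - 12385 = \left(-34\right)^{2} - 12385 = 1156 - 12385 = -11229$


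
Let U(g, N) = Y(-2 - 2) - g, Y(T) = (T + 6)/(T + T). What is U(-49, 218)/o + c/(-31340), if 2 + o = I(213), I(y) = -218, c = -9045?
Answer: 18483/275792 ≈ 0.067018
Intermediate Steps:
Y(T) = (6 + T)/(2*T) (Y(T) = (6 + T)/((2*T)) = (6 + T)*(1/(2*T)) = (6 + T)/(2*T))
o = -220 (o = -2 - 218 = -220)
U(g, N) = -¼ - g (U(g, N) = (6 + (-2 - 2))/(2*(-2 - 2)) - g = (½)*(6 - 4)/(-4) - g = (½)*(-¼)*2 - g = -¼ - g)
U(-49, 218)/o + c/(-31340) = (-¼ - 1*(-49))/(-220) - 9045/(-31340) = (-¼ + 49)*(-1/220) - 9045*(-1/31340) = (195/4)*(-1/220) + 1809/6268 = -39/176 + 1809/6268 = 18483/275792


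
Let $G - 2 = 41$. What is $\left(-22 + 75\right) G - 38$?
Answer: $2241$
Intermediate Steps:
$G = 43$ ($G = 2 + 41 = 43$)
$\left(-22 + 75\right) G - 38 = \left(-22 + 75\right) 43 - 38 = 53 \cdot 43 - 38 = 2279 - 38 = 2241$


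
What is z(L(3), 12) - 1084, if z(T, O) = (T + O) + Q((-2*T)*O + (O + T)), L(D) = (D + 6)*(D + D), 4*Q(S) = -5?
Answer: -4077/4 ≈ -1019.3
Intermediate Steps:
Q(S) = -5/4 (Q(S) = (¼)*(-5) = -5/4)
L(D) = 2*D*(6 + D) (L(D) = (6 + D)*(2*D) = 2*D*(6 + D))
z(T, O) = -5/4 + O + T (z(T, O) = (T + O) - 5/4 = (O + T) - 5/4 = -5/4 + O + T)
z(L(3), 12) - 1084 = (-5/4 + 12 + 2*3*(6 + 3)) - 1084 = (-5/4 + 12 + 2*3*9) - 1084 = (-5/4 + 12 + 54) - 1084 = 259/4 - 1084 = -4077/4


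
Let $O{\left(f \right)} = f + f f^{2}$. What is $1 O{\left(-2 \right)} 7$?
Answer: $-70$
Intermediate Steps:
$O{\left(f \right)} = f + f^{3}$
$1 O{\left(-2 \right)} 7 = 1 \left(-2 + \left(-2\right)^{3}\right) 7 = 1 \left(-2 - 8\right) 7 = 1 \left(-10\right) 7 = \left(-10\right) 7 = -70$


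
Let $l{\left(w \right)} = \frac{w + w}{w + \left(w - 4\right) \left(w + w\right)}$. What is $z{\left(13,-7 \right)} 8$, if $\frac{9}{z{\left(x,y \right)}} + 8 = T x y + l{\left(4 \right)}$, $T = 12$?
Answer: $- \frac{4}{61} \approx -0.065574$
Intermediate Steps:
$l{\left(w \right)} = \frac{2 w}{w + 2 w \left(-4 + w\right)}$ ($l{\left(w \right)} = \frac{2 w}{w + \left(-4 + w\right) 2 w} = \frac{2 w}{w + 2 w \left(-4 + w\right)}$)
$z{\left(x,y \right)} = \frac{9}{-6 + 12 x y}$ ($z{\left(x,y \right)} = \frac{9}{-8 + \left(12 x y + \frac{2}{-7 + 2 \cdot 4}\right)} = \frac{9}{-8 + \left(12 x y + \frac{2}{-7 + 8}\right)} = \frac{9}{-8 + \left(12 x y + \frac{2}{1}\right)} = \frac{9}{-8 + \left(12 x y + 2 \cdot 1\right)} = \frac{9}{-8 + \left(12 x y + 2\right)} = \frac{9}{-8 + \left(2 + 12 x y\right)} = \frac{9}{-6 + 12 x y}$)
$z{\left(13,-7 \right)} 8 = \frac{3}{2 \left(-1 + 2 \cdot 13 \left(-7\right)\right)} 8 = \frac{3}{2 \left(-1 - 182\right)} 8 = \frac{3}{2 \left(-183\right)} 8 = \frac{3}{2} \left(- \frac{1}{183}\right) 8 = \left(- \frac{1}{122}\right) 8 = - \frac{4}{61}$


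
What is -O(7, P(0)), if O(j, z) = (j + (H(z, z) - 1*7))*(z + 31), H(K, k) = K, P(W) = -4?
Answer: 108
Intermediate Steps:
O(j, z) = (31 + z)*(-7 + j + z) (O(j, z) = (j + (z - 1*7))*(z + 31) = (j + (z - 7))*(31 + z) = (j + (-7 + z))*(31 + z) = (-7 + j + z)*(31 + z) = (31 + z)*(-7 + j + z))
-O(7, P(0)) = -(-217 + (-4)**2 + 24*(-4) + 31*7 + 7*(-4)) = -(-217 + 16 - 96 + 217 - 28) = -1*(-108) = 108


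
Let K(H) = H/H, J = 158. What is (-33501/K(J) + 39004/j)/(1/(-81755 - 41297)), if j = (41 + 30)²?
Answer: 20776042706924/5041 ≈ 4.1214e+9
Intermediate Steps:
j = 5041 (j = 71² = 5041)
K(H) = 1
(-33501/K(J) + 39004/j)/(1/(-81755 - 41297)) = (-33501/1 + 39004/5041)/(1/(-81755 - 41297)) = (-33501*1 + 39004*(1/5041))/(1/(-123052)) = (-33501 + 39004/5041)/(-1/123052) = -168839537/5041*(-123052) = 20776042706924/5041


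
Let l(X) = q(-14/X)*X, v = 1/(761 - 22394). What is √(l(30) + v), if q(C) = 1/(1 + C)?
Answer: √105296918493/43266 ≈ 7.5000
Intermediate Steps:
v = -1/21633 (v = 1/(-21633) = -1/21633 ≈ -4.6226e-5)
l(X) = X/(1 - 14/X)
√(l(30) + v) = √(30²/(-14 + 30) - 1/21633) = √(900/16 - 1/21633) = √(900*(1/16) - 1/21633) = √(225/4 - 1/21633) = √(4867421/86532) = √105296918493/43266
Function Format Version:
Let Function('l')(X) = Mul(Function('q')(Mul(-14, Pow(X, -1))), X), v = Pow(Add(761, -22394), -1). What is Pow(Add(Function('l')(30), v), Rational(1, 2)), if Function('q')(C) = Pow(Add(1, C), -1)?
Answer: Mul(Rational(1, 43266), Pow(105296918493, Rational(1, 2))) ≈ 7.5000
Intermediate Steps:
v = Rational(-1, 21633) (v = Pow(-21633, -1) = Rational(-1, 21633) ≈ -4.6226e-5)
Function('l')(X) = Mul(X, Pow(Add(1, Mul(-14, Pow(X, -1))), -1)) (Function('l')(X) = Mul(Pow(Add(1, Mul(-14, Pow(X, -1))), -1), X) = Mul(X, Pow(Add(1, Mul(-14, Pow(X, -1))), -1)))
Pow(Add(Function('l')(30), v), Rational(1, 2)) = Pow(Add(Mul(Pow(30, 2), Pow(Add(-14, 30), -1)), Rational(-1, 21633)), Rational(1, 2)) = Pow(Add(Mul(900, Pow(16, -1)), Rational(-1, 21633)), Rational(1, 2)) = Pow(Add(Mul(900, Rational(1, 16)), Rational(-1, 21633)), Rational(1, 2)) = Pow(Add(Rational(225, 4), Rational(-1, 21633)), Rational(1, 2)) = Pow(Rational(4867421, 86532), Rational(1, 2)) = Mul(Rational(1, 43266), Pow(105296918493, Rational(1, 2)))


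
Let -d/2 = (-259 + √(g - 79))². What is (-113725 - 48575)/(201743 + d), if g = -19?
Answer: 162300*I/(-67777*I + 7252*√2) ≈ -2.341 + 0.35424*I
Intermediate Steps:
d = -2*(-259 + 7*I*√2)² (d = -2*(-259 + √(-19 - 79))² = -2*(-259 + √(-98))² = -2*(-259 + 7*I*√2)² ≈ -1.3397e+5 + 10256.0*I)
(-113725 - 48575)/(201743 + d) = (-113725 - 48575)/(201743 + (-133966 + 7252*I*√2)) = -162300/(67777 + 7252*I*√2)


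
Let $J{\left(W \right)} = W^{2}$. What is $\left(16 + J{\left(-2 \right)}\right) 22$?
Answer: $440$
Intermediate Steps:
$\left(16 + J{\left(-2 \right)}\right) 22 = \left(16 + \left(-2\right)^{2}\right) 22 = \left(16 + 4\right) 22 = 20 \cdot 22 = 440$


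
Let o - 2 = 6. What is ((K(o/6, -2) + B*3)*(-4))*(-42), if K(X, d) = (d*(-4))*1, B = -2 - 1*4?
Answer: -1680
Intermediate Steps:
B = -6 (B = -2 - 4 = -6)
o = 8 (o = 2 + 6 = 8)
K(X, d) = -4*d (K(X, d) = -4*d*1 = -4*d)
((K(o/6, -2) + B*3)*(-4))*(-42) = ((-4*(-2) - 6*3)*(-4))*(-42) = ((8 - 18)*(-4))*(-42) = -10*(-4)*(-42) = 40*(-42) = -1680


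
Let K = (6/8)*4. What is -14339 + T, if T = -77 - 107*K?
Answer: -14737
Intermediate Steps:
K = 3 (K = (6*(1/8))*4 = (3/4)*4 = 3)
T = -398 (T = -77 - 107*3 = -77 - 321 = -398)
-14339 + T = -14339 - 398 = -14737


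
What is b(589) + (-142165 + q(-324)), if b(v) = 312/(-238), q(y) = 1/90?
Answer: -1522601071/10710 ≈ -1.4217e+5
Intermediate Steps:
q(y) = 1/90
b(v) = -156/119 (b(v) = 312*(-1/238) = -156/119)
b(589) + (-142165 + q(-324)) = -156/119 + (-142165 + 1/90) = -156/119 - 12794849/90 = -1522601071/10710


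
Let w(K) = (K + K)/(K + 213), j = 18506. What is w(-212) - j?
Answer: -18930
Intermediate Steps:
w(K) = 2*K/(213 + K) (w(K) = (2*K)/(213 + K) = 2*K/(213 + K))
w(-212) - j = 2*(-212)/(213 - 212) - 1*18506 = 2*(-212)/1 - 18506 = 2*(-212)*1 - 18506 = -424 - 18506 = -18930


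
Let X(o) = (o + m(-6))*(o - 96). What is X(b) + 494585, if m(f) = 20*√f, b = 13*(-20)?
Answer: 587145 - 7120*I*√6 ≈ 5.8715e+5 - 17440.0*I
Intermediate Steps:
b = -260
X(o) = (-96 + o)*(o + 20*I*√6) (X(o) = (o + 20*√(-6))*(o - 96) = (o + 20*(I*√6))*(-96 + o) = (o + 20*I*√6)*(-96 + o) = (-96 + o)*(o + 20*I*√6))
X(b) + 494585 = ((-260)² - 96*(-260) - 1920*I*√6 + 20*I*(-260)*√6) + 494585 = (67600 + 24960 - 1920*I*√6 - 5200*I*√6) + 494585 = (92560 - 7120*I*√6) + 494585 = 587145 - 7120*I*√6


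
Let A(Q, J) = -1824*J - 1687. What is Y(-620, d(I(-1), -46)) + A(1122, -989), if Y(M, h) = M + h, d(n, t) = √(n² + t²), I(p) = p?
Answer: 1801629 + √2117 ≈ 1.8017e+6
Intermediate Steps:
A(Q, J) = -1687 - 1824*J
Y(-620, d(I(-1), -46)) + A(1122, -989) = (-620 + √((-1)² + (-46)²)) + (-1687 - 1824*(-989)) = (-620 + √(1 + 2116)) + (-1687 + 1803936) = (-620 + √2117) + 1802249 = 1801629 + √2117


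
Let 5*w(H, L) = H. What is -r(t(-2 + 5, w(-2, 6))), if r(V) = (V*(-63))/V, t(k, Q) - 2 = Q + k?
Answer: 63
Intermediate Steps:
w(H, L) = H/5
t(k, Q) = 2 + Q + k (t(k, Q) = 2 + (Q + k) = 2 + Q + k)
r(V) = -63 (r(V) = (-63*V)/V = -63)
-r(t(-2 + 5, w(-2, 6))) = -1*(-63) = 63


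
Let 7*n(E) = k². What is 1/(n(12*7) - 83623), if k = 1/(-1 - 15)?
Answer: -1792/149852415 ≈ -1.1958e-5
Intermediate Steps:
k = -1/16 (k = 1/(-16) = -1/16 ≈ -0.062500)
n(E) = 1/1792 (n(E) = (-1/16)²/7 = (⅐)*(1/256) = 1/1792)
1/(n(12*7) - 83623) = 1/(1/1792 - 83623) = 1/(-149852415/1792) = -1792/149852415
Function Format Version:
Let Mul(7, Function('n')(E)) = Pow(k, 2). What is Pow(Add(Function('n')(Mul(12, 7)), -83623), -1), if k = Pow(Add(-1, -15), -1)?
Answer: Rational(-1792, 149852415) ≈ -1.1958e-5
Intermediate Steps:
k = Rational(-1, 16) (k = Pow(-16, -1) = Rational(-1, 16) ≈ -0.062500)
Function('n')(E) = Rational(1, 1792) (Function('n')(E) = Mul(Rational(1, 7), Pow(Rational(-1, 16), 2)) = Mul(Rational(1, 7), Rational(1, 256)) = Rational(1, 1792))
Pow(Add(Function('n')(Mul(12, 7)), -83623), -1) = Pow(Add(Rational(1, 1792), -83623), -1) = Pow(Rational(-149852415, 1792), -1) = Rational(-1792, 149852415)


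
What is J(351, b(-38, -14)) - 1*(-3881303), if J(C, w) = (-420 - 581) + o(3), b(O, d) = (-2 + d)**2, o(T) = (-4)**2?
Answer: 3880318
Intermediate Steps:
o(T) = 16
J(C, w) = -985 (J(C, w) = (-420 - 581) + 16 = -1001 + 16 = -985)
J(351, b(-38, -14)) - 1*(-3881303) = -985 - 1*(-3881303) = -985 + 3881303 = 3880318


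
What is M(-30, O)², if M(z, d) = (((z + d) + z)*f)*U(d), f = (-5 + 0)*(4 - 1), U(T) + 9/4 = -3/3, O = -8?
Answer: 10989225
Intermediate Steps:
U(T) = -13/4 (U(T) = -9/4 - 3/3 = -9/4 - 3*⅓ = -9/4 - 1 = -13/4)
f = -15 (f = -5*3 = -15)
M(z, d) = 195*z/2 + 195*d/4 (M(z, d) = (((z + d) + z)*(-15))*(-13/4) = (((d + z) + z)*(-15))*(-13/4) = ((d + 2*z)*(-15))*(-13/4) = (-30*z - 15*d)*(-13/4) = 195*z/2 + 195*d/4)
M(-30, O)² = ((195/2)*(-30) + (195/4)*(-8))² = (-2925 - 390)² = (-3315)² = 10989225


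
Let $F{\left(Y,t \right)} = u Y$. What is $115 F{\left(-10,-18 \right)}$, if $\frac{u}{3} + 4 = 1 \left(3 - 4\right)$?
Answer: $17250$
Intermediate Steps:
$u = -15$ ($u = -12 + 3 \cdot 1 \left(3 - 4\right) = -12 + 3 \cdot 1 \left(-1\right) = -12 + 3 \left(-1\right) = -12 - 3 = -15$)
$F{\left(Y,t \right)} = - 15 Y$
$115 F{\left(-10,-18 \right)} = 115 \left(\left(-15\right) \left(-10\right)\right) = 115 \cdot 150 = 17250$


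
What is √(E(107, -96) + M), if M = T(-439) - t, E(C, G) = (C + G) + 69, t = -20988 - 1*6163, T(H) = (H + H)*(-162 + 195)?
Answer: I*√1743 ≈ 41.749*I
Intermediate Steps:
T(H) = 66*H (T(H) = (2*H)*33 = 66*H)
t = -27151 (t = -20988 - 6163 = -27151)
E(C, G) = 69 + C + G
M = -1823 (M = 66*(-439) - 1*(-27151) = -28974 + 27151 = -1823)
√(E(107, -96) + M) = √((69 + 107 - 96) - 1823) = √(80 - 1823) = √(-1743) = I*√1743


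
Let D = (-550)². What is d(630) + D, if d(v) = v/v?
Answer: 302501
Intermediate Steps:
d(v) = 1
D = 302500
d(630) + D = 1 + 302500 = 302501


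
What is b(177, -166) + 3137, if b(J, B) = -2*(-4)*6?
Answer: 3185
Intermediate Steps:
b(J, B) = 48 (b(J, B) = 8*6 = 48)
b(177, -166) + 3137 = 48 + 3137 = 3185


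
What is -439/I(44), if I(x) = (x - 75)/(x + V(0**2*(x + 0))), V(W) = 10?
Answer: 23706/31 ≈ 764.71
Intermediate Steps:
I(x) = (-75 + x)/(10 + x) (I(x) = (x - 75)/(x + 10) = (-75 + x)/(10 + x))
-439/I(44) = -439*(10 + 44)/(-75 + 44) = -439/(-31/54) = -439*(-54/31) = 23706/31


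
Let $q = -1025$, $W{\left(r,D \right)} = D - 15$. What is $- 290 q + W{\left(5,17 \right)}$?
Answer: $297252$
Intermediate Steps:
$W{\left(r,D \right)} = -15 + D$ ($W{\left(r,D \right)} = D - 15 = -15 + D$)
$- 290 q + W{\left(5,17 \right)} = \left(-290\right) \left(-1025\right) + \left(-15 + 17\right) = 297250 + 2 = 297252$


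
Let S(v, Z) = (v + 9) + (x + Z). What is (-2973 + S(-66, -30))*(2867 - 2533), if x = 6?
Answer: -1020036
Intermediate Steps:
S(v, Z) = 15 + Z + v (S(v, Z) = (v + 9) + (6 + Z) = (9 + v) + (6 + Z) = 15 + Z + v)
(-2973 + S(-66, -30))*(2867 - 2533) = (-2973 + (15 - 30 - 66))*(2867 - 2533) = (-2973 - 81)*334 = -3054*334 = -1020036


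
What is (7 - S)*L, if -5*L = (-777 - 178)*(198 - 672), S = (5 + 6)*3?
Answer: 2353884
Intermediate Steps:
S = 33 (S = 11*3 = 33)
L = -90534 (L = -(-777 - 178)*(198 - 672)/5 = -(-191)*(-474) = -⅕*452670 = -90534)
(7 - S)*L = (7 - 1*33)*(-90534) = (7 - 33)*(-90534) = -26*(-90534) = 2353884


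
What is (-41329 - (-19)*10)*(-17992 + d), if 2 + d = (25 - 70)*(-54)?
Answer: 640287396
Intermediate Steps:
d = 2428 (d = -2 + (25 - 70)*(-54) = -2 - 45*(-54) = -2 + 2430 = 2428)
(-41329 - (-19)*10)*(-17992 + d) = (-41329 - (-19)*10)*(-17992 + 2428) = (-41329 - 1*(-190))*(-15564) = (-41329 + 190)*(-15564) = -41139*(-15564) = 640287396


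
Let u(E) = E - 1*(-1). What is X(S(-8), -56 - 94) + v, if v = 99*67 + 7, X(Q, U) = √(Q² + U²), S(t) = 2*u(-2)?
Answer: 6640 + 2*√5626 ≈ 6790.0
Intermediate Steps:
u(E) = 1 + E (u(E) = E + 1 = 1 + E)
S(t) = -2 (S(t) = 2*(1 - 2) = 2*(-1) = -2)
v = 6640 (v = 6633 + 7 = 6640)
X(S(-8), -56 - 94) + v = √((-2)² + (-56 - 94)²) + 6640 = √(4 + (-150)²) + 6640 = √(4 + 22500) + 6640 = √22504 + 6640 = 2*√5626 + 6640 = 6640 + 2*√5626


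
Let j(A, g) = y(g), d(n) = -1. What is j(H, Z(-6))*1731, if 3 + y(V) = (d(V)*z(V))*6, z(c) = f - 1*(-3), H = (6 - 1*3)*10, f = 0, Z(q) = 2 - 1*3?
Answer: -36351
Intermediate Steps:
Z(q) = -1 (Z(q) = 2 - 3 = -1)
H = 30 (H = (6 - 3)*10 = 3*10 = 30)
z(c) = 3 (z(c) = 0 - 1*(-3) = 0 + 3 = 3)
y(V) = -21 (y(V) = -3 - 1*3*6 = -3 - 3*6 = -3 - 18 = -21)
j(A, g) = -21
j(H, Z(-6))*1731 = -21*1731 = -36351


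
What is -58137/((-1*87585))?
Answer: 19379/29195 ≈ 0.66378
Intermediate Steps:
-58137/((-1*87585)) = -58137/(-87585) = -58137*(-1/87585) = 19379/29195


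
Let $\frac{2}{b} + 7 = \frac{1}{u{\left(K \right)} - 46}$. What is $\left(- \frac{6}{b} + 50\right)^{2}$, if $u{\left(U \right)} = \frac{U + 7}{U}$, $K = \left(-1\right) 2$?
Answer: $\frac{47513449}{9409} \approx 5049.8$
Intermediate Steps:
$K = -2$
$u{\left(U \right)} = \frac{7 + U}{U}$
$b = - \frac{194}{681}$ ($b = \frac{2}{-7 + \frac{1}{\frac{7 - 2}{-2} - 46}} = \frac{2}{-7 + \frac{1}{\left(- \frac{1}{2}\right) 5 - 46}} = \frac{2}{-7 + \frac{1}{- \frac{5}{2} - 46}} = \frac{2}{-7 + \frac{1}{- \frac{97}{2}}} = \frac{2}{-7 - \frac{2}{97}} = \frac{2}{- \frac{681}{97}} = 2 \left(- \frac{97}{681}\right) = - \frac{194}{681} \approx -0.28487$)
$\left(- \frac{6}{b} + 50\right)^{2} = \left(- \frac{6}{- \frac{194}{681}} + 50\right)^{2} = \left(\left(-6\right) \left(- \frac{681}{194}\right) + 50\right)^{2} = \left(\frac{2043}{97} + 50\right)^{2} = \left(\frac{6893}{97}\right)^{2} = \frac{47513449}{9409}$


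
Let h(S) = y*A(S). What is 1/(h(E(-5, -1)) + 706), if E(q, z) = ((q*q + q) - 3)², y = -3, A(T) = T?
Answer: -1/161 ≈ -0.0062112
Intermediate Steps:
E(q, z) = (-3 + q + q²)² (E(q, z) = ((q² + q) - 3)² = ((q + q²) - 3)² = (-3 + q + q²)²)
h(S) = -3*S
1/(h(E(-5, -1)) + 706) = 1/(-3*(-3 - 5 + (-5)²)² + 706) = 1/(-3*(-3 - 5 + 25)² + 706) = 1/(-3*17² + 706) = 1/(-3*289 + 706) = 1/(-867 + 706) = 1/(-161) = -1/161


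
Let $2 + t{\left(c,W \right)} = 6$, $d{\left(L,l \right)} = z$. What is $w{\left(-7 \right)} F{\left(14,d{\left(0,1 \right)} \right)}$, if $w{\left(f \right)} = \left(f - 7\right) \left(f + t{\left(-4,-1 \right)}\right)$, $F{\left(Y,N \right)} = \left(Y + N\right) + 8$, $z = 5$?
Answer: $1134$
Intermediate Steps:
$d{\left(L,l \right)} = 5$
$t{\left(c,W \right)} = 4$ ($t{\left(c,W \right)} = -2 + 6 = 4$)
$F{\left(Y,N \right)} = 8 + N + Y$ ($F{\left(Y,N \right)} = \left(N + Y\right) + 8 = 8 + N + Y$)
$w{\left(f \right)} = \left(-7 + f\right) \left(4 + f\right)$ ($w{\left(f \right)} = \left(f - 7\right) \left(f + 4\right) = \left(-7 + f\right) \left(4 + f\right)$)
$w{\left(-7 \right)} F{\left(14,d{\left(0,1 \right)} \right)} = \left(-28 + \left(-7\right)^{2} - -21\right) \left(8 + 5 + 14\right) = \left(-28 + 49 + 21\right) 27 = 42 \cdot 27 = 1134$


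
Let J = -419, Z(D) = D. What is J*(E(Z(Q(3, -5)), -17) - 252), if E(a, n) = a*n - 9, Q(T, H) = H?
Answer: 73744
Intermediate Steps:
E(a, n) = -9 + a*n
J*(E(Z(Q(3, -5)), -17) - 252) = -419*((-9 - 5*(-17)) - 252) = -419*((-9 + 85) - 252) = -419*(76 - 252) = -419*(-176) = 73744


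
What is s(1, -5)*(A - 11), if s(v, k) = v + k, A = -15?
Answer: 104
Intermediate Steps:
s(v, k) = k + v
s(1, -5)*(A - 11) = (-5 + 1)*(-15 - 11) = -4*(-26) = 104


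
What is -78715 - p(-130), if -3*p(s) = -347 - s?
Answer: -236362/3 ≈ -78787.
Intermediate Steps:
p(s) = 347/3 + s/3 (p(s) = -(-347 - s)/3 = 347/3 + s/3)
-78715 - p(-130) = -78715 - (347/3 + (1/3)*(-130)) = -78715 - (347/3 - 130/3) = -78715 - 1*217/3 = -78715 - 217/3 = -236362/3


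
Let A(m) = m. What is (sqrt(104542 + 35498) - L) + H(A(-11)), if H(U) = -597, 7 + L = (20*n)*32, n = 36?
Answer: -23630 + 6*sqrt(3890) ≈ -23256.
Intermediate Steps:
L = 23033 (L = -7 + (20*36)*32 = -7 + 720*32 = -7 + 23040 = 23033)
(sqrt(104542 + 35498) - L) + H(A(-11)) = (sqrt(104542 + 35498) - 1*23033) - 597 = (sqrt(140040) - 23033) - 597 = (6*sqrt(3890) - 23033) - 597 = (-23033 + 6*sqrt(3890)) - 597 = -23630 + 6*sqrt(3890)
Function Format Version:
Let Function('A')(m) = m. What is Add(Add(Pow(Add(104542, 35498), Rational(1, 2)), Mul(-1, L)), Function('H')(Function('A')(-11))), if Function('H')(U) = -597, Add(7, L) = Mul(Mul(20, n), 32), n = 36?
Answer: Add(-23630, Mul(6, Pow(3890, Rational(1, 2)))) ≈ -23256.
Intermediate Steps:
L = 23033 (L = Add(-7, Mul(Mul(20, 36), 32)) = Add(-7, Mul(720, 32)) = Add(-7, 23040) = 23033)
Add(Add(Pow(Add(104542, 35498), Rational(1, 2)), Mul(-1, L)), Function('H')(Function('A')(-11))) = Add(Add(Pow(Add(104542, 35498), Rational(1, 2)), Mul(-1, 23033)), -597) = Add(Add(Pow(140040, Rational(1, 2)), -23033), -597) = Add(Add(Mul(6, Pow(3890, Rational(1, 2))), -23033), -597) = Add(Add(-23033, Mul(6, Pow(3890, Rational(1, 2)))), -597) = Add(-23630, Mul(6, Pow(3890, Rational(1, 2))))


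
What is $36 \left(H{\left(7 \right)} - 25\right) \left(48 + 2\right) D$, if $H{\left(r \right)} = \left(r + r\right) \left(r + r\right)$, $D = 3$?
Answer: $923400$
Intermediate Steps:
$H{\left(r \right)} = 4 r^{2}$ ($H{\left(r \right)} = 2 r 2 r = 4 r^{2}$)
$36 \left(H{\left(7 \right)} - 25\right) \left(48 + 2\right) D = 36 \left(4 \cdot 7^{2} - 25\right) \left(48 + 2\right) 3 = 36 \left(4 \cdot 49 - 25\right) 50 \cdot 3 = 36 \left(196 - 25\right) 50 \cdot 3 = 36 \cdot 171 \cdot 50 \cdot 3 = 36 \cdot 8550 \cdot 3 = 307800 \cdot 3 = 923400$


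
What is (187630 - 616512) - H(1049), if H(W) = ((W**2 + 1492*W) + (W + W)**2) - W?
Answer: -7494946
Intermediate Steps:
H(W) = 5*W**2 + 1491*W (H(W) = ((W**2 + 1492*W) + (2*W)**2) - W = ((W**2 + 1492*W) + 4*W**2) - W = (5*W**2 + 1492*W) - W = 5*W**2 + 1491*W)
(187630 - 616512) - H(1049) = (187630 - 616512) - 1049*(1491 + 5*1049) = -428882 - 1049*(1491 + 5245) = -428882 - 1049*6736 = -428882 - 1*7066064 = -428882 - 7066064 = -7494946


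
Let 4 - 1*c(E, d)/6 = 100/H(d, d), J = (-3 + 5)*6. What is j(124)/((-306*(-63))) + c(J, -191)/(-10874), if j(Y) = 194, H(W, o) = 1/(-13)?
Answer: -37180379/52407243 ≈ -0.70945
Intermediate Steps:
H(W, o) = -1/13
J = 12 (J = 2*6 = 12)
c(E, d) = 7824 (c(E, d) = 24 - 600/(-1/13) = 24 - 600*(-13) = 24 - 6*(-1300) = 24 + 7800 = 7824)
j(124)/((-306*(-63))) + c(J, -191)/(-10874) = 194/((-306*(-63))) + 7824/(-10874) = 194/19278 + 7824*(-1/10874) = 194*(1/19278) - 3912/5437 = 97/9639 - 3912/5437 = -37180379/52407243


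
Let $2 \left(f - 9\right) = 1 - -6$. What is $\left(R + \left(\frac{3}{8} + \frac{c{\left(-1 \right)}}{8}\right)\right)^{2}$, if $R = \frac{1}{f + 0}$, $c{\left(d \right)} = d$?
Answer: $\frac{1089}{10000} \approx 0.1089$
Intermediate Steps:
$f = \frac{25}{2}$ ($f = 9 + \frac{1 - -6}{2} = 9 + \frac{1 + 6}{2} = 9 + \frac{1}{2} \cdot 7 = 9 + \frac{7}{2} = \frac{25}{2} \approx 12.5$)
$R = \frac{2}{25}$ ($R = \frac{1}{\frac{25}{2} + 0} = \frac{1}{\frac{25}{2}} = \frac{2}{25} \approx 0.08$)
$\left(R + \left(\frac{3}{8} + \frac{c{\left(-1 \right)}}{8}\right)\right)^{2} = \left(\frac{2}{25} + \left(\frac{3}{8} - \frac{1}{8}\right)\right)^{2} = \left(\frac{2}{25} + \frac{1}{4}\right)^{2} = \left(\frac{33}{100}\right)^{2} = \frac{1089}{10000}$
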